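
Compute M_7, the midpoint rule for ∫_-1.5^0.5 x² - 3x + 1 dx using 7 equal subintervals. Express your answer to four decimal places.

6.1531

Δx = (0.5 − (-1.5))/7 = 2/7.
Midpoints: -19/14, -15/14, -11/14, -0.5, -3/14, 1/14, 5/14.
f(-19/14) = 1355/196, f(-15/14) = 1051/196, f(-11/14) = 779/196, f(-0.5) = 2.75, f(-3/14) = 331/196, f(1/14) = 155/196, f(5/14) = 11/196.
Sum = Δx · [f(-19/14) + f(-15/14) + f(-11/14) + ...].
Sum ≈ 6.1531.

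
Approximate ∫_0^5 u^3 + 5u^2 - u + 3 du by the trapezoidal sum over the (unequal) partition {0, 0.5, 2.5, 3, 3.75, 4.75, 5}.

Subinterval widths: 0.5, 2, 0.5, 0.75, 1, 0.25.
f(0) = 3, f(0.5) = 3.875, f(2.5) = 47.375, f(3) = 72, f(3.75) = 122.296875, f(4.75) = 218.234375, f(5) = 248.
On each subinterval the trapezoid contributes (Δu_i/2)·[f(u_{i-1}) + f(u_i)].
Sum = 384.21875.

384.21875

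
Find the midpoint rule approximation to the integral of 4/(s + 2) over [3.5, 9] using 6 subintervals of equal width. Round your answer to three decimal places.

2.769

Δs = (9 − 3.5)/6 = 11/12.
Midpoints: 95/24, 4.875, 139/24, 161/24, 7.625, 205/24.
f(95/24) = 96/143, f(4.875) = 32/55, f(139/24) = 96/187, f(161/24) = 96/209, f(7.625) = 32/77, f(205/24) = 96/253.
Sum = Δs · [f(95/24) + f(4.875) + f(139/24) + ...].
Sum ≈ 2.769.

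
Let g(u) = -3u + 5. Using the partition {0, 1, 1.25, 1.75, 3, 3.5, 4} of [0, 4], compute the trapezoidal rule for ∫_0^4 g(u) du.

-4

Subinterval widths: 1, 0.25, 0.5, 1.25, 0.5, 0.5.
g(0) = 5, g(1) = 2, g(1.25) = 1.25, g(1.75) = -0.25, g(3) = -4, g(3.5) = -5.5, g(4) = -7.
On each subinterval the trapezoid contributes (Δu_i/2)·[g(u_{i-1}) + g(u_i)].
Sum = -4.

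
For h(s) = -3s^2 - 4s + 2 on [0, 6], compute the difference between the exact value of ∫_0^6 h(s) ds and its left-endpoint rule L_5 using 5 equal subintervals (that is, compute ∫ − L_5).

Exact integral: ∫_0^6 h(s) ds = -276.
L_5 = -201.12.
Error = -276 − (-201.12) = -74.88.

-74.88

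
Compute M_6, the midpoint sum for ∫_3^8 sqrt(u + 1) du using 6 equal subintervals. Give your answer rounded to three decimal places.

12.669

Δu = (8 − 3)/6 = 5/6.
Midpoints: 41/12, 4.25, 61/12, 71/12, 6.75, 91/12.
f(41/12) ≈ 2.102, f(4.25) ≈ 2.291, f(61/12) ≈ 2.466, f(71/12) ≈ 2.630, f(6.75) ≈ 2.784, f(91/12) ≈ 2.930.
Sum = Δu · [f(41/12) + f(4.25) + f(61/12) + ...].
Sum ≈ 12.669.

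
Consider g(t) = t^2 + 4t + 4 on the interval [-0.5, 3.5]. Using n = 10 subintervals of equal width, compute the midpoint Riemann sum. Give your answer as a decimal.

Δt = (3.5 − (-0.5))/10 = 0.4.
Midpoints: -0.3, 0.1, 0.5, 0.9, 1.3, 1.7, 2.1, 2.5, 2.9, 3.3.
g(-0.3) = 2.89, g(0.1) = 4.41, g(0.5) = 6.25, g(0.9) = 8.41, g(1.3) = 10.89, g(1.7) = 13.69, g(2.1) = 16.81, g(2.5) = 20.25, g(2.9) = 24.01, g(3.3) = 28.09.
Sum = Δt · [g(-0.3) + g(0.1) + g(0.5) + ...].
Sum = 54.28.

54.28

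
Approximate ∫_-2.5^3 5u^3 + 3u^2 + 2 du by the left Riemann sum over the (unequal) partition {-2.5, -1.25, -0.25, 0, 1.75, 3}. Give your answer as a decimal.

Subinterval widths: 1.25, 1, 0.25, 1.75, 1.25.
Left endpoints: -2.5, -1.25, -0.25, 0, 1.75.
f(-2.5) = -57.375, f(-1.25) = -3.078125, f(-0.25) = 2.109375, f(0) = 2, f(1.75) = 37.984375.
Sum = Σ Δu_i · f(u_i).
Sum = -23.2890625.

-23.2890625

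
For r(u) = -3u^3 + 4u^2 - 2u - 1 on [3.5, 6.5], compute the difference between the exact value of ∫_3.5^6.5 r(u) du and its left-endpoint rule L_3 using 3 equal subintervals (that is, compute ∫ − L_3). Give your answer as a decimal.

Exact integral: ∫_3.5^6.5 r(u) du = -950.25.
L_3 = -680.125.
Error = -950.25 − (-680.125) = -270.125.

-270.125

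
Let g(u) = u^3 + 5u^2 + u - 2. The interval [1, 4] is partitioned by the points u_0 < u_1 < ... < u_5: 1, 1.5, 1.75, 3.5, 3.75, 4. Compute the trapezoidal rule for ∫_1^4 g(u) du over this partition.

182.04296875

Subinterval widths: 0.5, 0.25, 1.75, 0.25, 0.25.
g(1) = 5, g(1.5) = 14.125, g(1.75) = 20.421875, g(3.5) = 105.625, g(3.75) = 124.796875, g(4) = 146.
On each subinterval the trapezoid contributes (Δu_i/2)·[g(u_{i-1}) + g(u_i)].
Sum = 182.04296875.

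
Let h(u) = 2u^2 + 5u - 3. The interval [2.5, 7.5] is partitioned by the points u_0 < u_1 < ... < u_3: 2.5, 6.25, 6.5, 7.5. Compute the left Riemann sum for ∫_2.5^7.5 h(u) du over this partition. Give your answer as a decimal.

223.09375

Subinterval widths: 3.75, 0.25, 1.
Left endpoints: 2.5, 6.25, 6.5.
h(2.5) = 22, h(6.25) = 106.375, h(6.5) = 114.
Sum = Σ Δu_i · h(u_i).
Sum = 223.09375.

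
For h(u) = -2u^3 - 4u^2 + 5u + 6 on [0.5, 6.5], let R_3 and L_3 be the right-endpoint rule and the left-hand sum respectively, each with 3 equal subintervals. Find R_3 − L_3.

R_3 = -1904.5.
L_3 = -530.5.
R_3 − L_3 = -1374.

-1374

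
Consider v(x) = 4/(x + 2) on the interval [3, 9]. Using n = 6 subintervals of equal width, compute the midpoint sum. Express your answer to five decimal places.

3.14858

Δx = (9 − 3)/6 = 1.
Midpoints: 3.5, 4.5, 5.5, 6.5, 7.5, 8.5.
v(3.5) = 8/11, v(4.5) = 8/13, v(5.5) = 8/15, v(6.5) = 8/17, v(7.5) = 8/19, v(8.5) = 8/21.
Sum = Δx · [v(3.5) + v(4.5) + v(5.5) + ...].
Sum ≈ 3.14858.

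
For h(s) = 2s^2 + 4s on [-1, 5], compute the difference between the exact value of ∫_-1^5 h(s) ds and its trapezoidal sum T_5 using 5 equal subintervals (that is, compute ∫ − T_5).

Exact integral: ∫_-1^5 h(s) ds = 132.
T_5 = 134.88.
Error = 132 − 134.88 = -2.88.

-2.88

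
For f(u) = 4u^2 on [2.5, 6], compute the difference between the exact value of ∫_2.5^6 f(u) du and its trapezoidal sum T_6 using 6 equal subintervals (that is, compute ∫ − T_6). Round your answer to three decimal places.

Exact integral: ∫_2.5^6 f(u) du ≈ 267.16667.
T_6 ≈ 267.96065.
Error ≈ 267.16667 − 267.96065 ≈ -0.794.

-0.794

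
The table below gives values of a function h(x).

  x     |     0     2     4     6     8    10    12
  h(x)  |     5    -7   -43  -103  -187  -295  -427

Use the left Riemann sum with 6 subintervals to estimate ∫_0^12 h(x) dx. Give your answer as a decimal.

-1260

Δx = 2.
Sum = 2·[5 + (-7) + (-43) + (-103) + (-187) + (-295)] = -1260.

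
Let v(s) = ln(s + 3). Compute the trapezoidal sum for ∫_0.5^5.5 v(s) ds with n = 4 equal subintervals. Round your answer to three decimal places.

Δs = (5.5 − 0.5)/4 = 1.25.
v(0.5) ≈ 1.253, v(1.75) ≈ 1.558, v(3) ≈ 1.792, v(4.25) ≈ 1.981, v(5.5) ≈ 2.140.
T_4 = (Δs/2)·[v(s_0) + 2v(s_1) + 2v(s_2) + 2v(s_3) + v(s_4)].
Sum ≈ 8.784.

8.784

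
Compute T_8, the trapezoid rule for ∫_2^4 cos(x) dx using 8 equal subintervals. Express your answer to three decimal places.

-1.657

Δx = (4 − 2)/8 = 0.25.
f(2) ≈ -0.416, f(2.25) ≈ -0.628, f(2.5) ≈ -0.801, f(2.75) ≈ -0.924, f(3) ≈ -0.990, f(3.25) ≈ -0.994, f(3.5) ≈ -0.936, f(3.75) ≈ -0.821, f(4) ≈ -0.654.
T_8 = (Δx/2)·[f(x_0) + 2f(x_1) + ... + 2f(x_{7}) + f(x_8)].
Sum ≈ -1.657.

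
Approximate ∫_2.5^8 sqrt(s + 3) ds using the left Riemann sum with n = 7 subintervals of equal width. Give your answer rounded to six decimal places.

15.337981

Δs = (8 − 2.5)/7 = 11/14.
Left endpoints: 2.5, 23/7, 57/14, 34/7, 79/14, 45/7, 101/14.
f(2.5) ≈ 2.345208, f(23/7) ≈ 2.507133, f(57/14) ≈ 2.659216, f(34/7) ≈ 2.803060, f(79/14) ≈ 2.939874, f(45/7) ≈ 3.070598, f(101/14) ≈ 3.195980.
Sum = Δs · [f(2.5) + f(23/7) + f(57/14) + ...].
Sum ≈ 15.337981.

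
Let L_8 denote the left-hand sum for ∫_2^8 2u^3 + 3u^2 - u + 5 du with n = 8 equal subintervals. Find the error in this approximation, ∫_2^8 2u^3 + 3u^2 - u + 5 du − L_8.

424.6875

Exact integral: ∫_2^8 f(u) du = 2544.
L_8 = 2119.3125.
Error = 2544 − 2119.3125 = 424.6875.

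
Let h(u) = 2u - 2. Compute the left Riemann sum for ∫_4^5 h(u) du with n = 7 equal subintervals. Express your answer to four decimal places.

6.8571

Δu = (5 − 4)/7 = 1/7.
Left endpoints: 4, 29/7, 30/7, 31/7, 32/7, 33/7, 34/7.
h(4) = 6, h(29/7) = 44/7, h(30/7) = 46/7, h(31/7) = 48/7, h(32/7) = 50/7, h(33/7) = 52/7, h(34/7) = 54/7.
Sum = Δu · [h(4) + h(29/7) + h(30/7) + ...].
Sum ≈ 6.8571.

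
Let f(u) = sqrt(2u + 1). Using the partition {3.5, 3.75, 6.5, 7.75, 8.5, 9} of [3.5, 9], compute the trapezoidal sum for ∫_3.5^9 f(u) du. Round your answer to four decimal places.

20.0135

Subinterval widths: 0.25, 2.75, 1.25, 0.75, 0.5.
f(3.5) ≈ 2.8284, f(3.75) ≈ 2.9155, f(6.5) ≈ 3.7417, f(7.75) ≈ 4.0620, f(8.5) ≈ 4.2426, f(9) ≈ 4.3589.
On each subinterval the trapezoid contributes (Δu_i/2)·[f(u_{i-1}) + f(u_i)].
Sum ≈ 20.0135.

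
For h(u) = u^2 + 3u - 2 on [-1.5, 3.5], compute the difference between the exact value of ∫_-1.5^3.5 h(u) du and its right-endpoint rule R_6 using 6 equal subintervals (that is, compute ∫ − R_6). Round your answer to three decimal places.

-10.995

Exact integral: ∫_-1.5^3.5 h(u) du ≈ 20.41667.
R_6 ≈ 31.41204.
Error ≈ 20.41667 − 31.41204 ≈ -10.995.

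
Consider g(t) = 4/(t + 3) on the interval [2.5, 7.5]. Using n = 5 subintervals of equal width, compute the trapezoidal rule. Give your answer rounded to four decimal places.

2.5945

Δt = (7.5 − 2.5)/5 = 1.
g(2.5) = 8/11, g(3.5) = 8/13, g(4.5) = 8/15, g(5.5) = 8/17, g(6.5) = 8/19, g(7.5) = 8/21.
T_5 = (Δt/2)·[g(t_0) + 2g(t_1) + ... + 2g(t_{4}) + g(t_5)].
Sum ≈ 2.5945.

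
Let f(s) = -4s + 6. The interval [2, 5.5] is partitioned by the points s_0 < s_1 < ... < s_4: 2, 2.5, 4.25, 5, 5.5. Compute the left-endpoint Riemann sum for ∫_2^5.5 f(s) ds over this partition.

Subinterval widths: 0.5, 1.75, 0.75, 0.5.
Left endpoints: 2, 2.5, 4.25, 5.
f(2) = -2, f(2.5) = -4, f(4.25) = -11, f(5) = -14.
Sum = Σ Δs_i · f(s_i).
Sum = -23.25.

-23.25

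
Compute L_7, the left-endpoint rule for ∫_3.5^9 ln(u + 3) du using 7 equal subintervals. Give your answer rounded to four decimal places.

11.9077

Δu = (9 − 3.5)/7 = 11/14.
Left endpoints: 3.5, 30/7, 71/14, 41/7, 93/14, 52/7, 115/14.
f(3.5) ≈ 1.8718, f(30/7) ≈ 1.9859, f(71/14) ≈ 2.0883, f(41/7) ≈ 2.1812, f(93/14) ≈ 2.2662, f(52/7) ≈ 2.3445, f(115/14) ≈ 2.4172.
Sum = Δu · [f(3.5) + f(30/7) + f(71/14) + ...].
Sum ≈ 11.9077.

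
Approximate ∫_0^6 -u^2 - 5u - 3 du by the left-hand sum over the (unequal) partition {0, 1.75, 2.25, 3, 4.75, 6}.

Subinterval widths: 1.75, 0.5, 0.75, 1.75, 1.25.
Left endpoints: 0, 1.75, 2.25, 3, 4.75.
f(0) = -3, f(1.75) = -14.8125, f(2.25) = -19.3125, f(3) = -27, f(4.75) = -49.3125.
Sum = Σ Δu_i · f(u_i).
Sum = -136.03125.

-136.03125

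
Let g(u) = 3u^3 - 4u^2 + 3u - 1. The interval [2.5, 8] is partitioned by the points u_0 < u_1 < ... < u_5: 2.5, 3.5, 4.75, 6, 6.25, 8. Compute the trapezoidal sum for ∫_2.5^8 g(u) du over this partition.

2544.89453125

Subinterval widths: 1, 1.25, 1.25, 0.25, 1.75.
g(2.5) = 28.375, g(3.5) = 89.125, g(4.75) = 244.515625, g(6) = 521, g(6.25) = 593.921875, g(8) = 1303.
On each subinterval the trapezoid contributes (Δu_i/2)·[g(u_{i-1}) + g(u_i)].
Sum = 2544.89453125.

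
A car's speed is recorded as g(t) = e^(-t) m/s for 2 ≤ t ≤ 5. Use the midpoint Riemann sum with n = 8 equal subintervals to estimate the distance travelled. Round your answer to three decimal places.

0.128

Δt = (5 − 2)/8 = 0.375.
Midpoints: 2.1875, 2.5625, 2.9375, 3.3125, 3.6875, 4.0625, 4.4375, 4.8125.
g(2.1875) ≈ 0.112, g(2.5625) ≈ 0.077, g(2.9375) ≈ 0.053, g(3.3125) ≈ 0.036, g(3.6875) ≈ 0.025, g(4.0625) ≈ 0.017, g(4.4375) ≈ 0.012, g(4.8125) ≈ 0.008.
Sum = Δt · [g(2.1875) + g(2.5625) + g(2.9375) + ...].
Sum ≈ 0.128.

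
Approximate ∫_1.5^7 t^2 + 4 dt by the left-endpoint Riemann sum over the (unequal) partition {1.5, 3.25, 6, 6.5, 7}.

94.109375

Subinterval widths: 1.75, 2.75, 0.5, 0.5.
Left endpoints: 1.5, 3.25, 6, 6.5.
f(1.5) = 6.25, f(3.25) = 14.5625, f(6) = 40, f(6.5) = 46.25.
Sum = Σ Δt_i · f(t_i).
Sum = 94.109375.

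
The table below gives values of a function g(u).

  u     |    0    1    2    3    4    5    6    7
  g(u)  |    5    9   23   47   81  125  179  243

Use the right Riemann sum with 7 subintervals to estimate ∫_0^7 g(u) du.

707

Δu = 1.
Sum = 1·[9 + 23 + 47 + 81 + 125 + 179 + 243] = 707.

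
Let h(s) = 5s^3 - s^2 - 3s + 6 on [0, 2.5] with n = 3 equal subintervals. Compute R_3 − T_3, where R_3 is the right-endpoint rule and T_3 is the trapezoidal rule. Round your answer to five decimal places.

26.82292

R_3 ≈ 81.2037037.
T_3 ≈ 54.3807870.
R_3 − T_3 ≈ 26.82292.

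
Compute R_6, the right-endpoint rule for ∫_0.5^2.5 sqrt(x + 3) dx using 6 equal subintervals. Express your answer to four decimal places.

4.3124

Δx = (2.5 − 0.5)/6 = 1/3.
Right endpoints: 5/6, 7/6, 1.5, 11/6, 13/6, 2.5.
f(5/6) ≈ 1.9579, f(7/6) ≈ 2.0412, f(1.5) ≈ 2.1213, f(11/6) ≈ 2.1985, f(13/6) ≈ 2.2730, f(2.5) ≈ 2.3452.
Sum = Δx · [f(5/6) + f(7/6) + f(1.5) + ...].
Sum ≈ 4.3124.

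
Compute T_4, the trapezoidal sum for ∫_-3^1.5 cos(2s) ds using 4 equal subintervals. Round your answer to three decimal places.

Δs = (1.5 − (-3))/4 = 1.125.
f(-3) ≈ 0.960, f(-1.875) ≈ -0.821, f(-0.75) ≈ 0.071, f(0.375) ≈ 0.732, f(1.5) ≈ -0.990.
T_4 = (Δs/2)·[f(s_0) + 2f(s_1) + 2f(s_2) + 2f(s_3) + f(s_4)].
Sum ≈ -0.037.

-0.037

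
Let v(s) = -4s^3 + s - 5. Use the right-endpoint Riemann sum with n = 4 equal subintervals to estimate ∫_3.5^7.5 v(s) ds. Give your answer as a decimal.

-3812

Δs = (7.5 − 3.5)/4 = 1.
Right endpoints: 4.5, 5.5, 6.5, 7.5.
v(4.5) = -365, v(5.5) = -665, v(6.5) = -1097, v(7.5) = -1685.
Sum = Δs · [v(4.5) + v(5.5) + v(6.5) + v(7.5)].
Sum = -3812.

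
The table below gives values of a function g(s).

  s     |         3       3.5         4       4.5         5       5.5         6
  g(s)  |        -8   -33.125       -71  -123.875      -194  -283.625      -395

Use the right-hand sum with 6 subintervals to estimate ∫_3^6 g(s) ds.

-550.3125

Δs = 0.5.
Sum = 0.5·[(-33.125) + (-71) + (-123.875) + (-194) + (-283.625) + (-395)] = -550.3125.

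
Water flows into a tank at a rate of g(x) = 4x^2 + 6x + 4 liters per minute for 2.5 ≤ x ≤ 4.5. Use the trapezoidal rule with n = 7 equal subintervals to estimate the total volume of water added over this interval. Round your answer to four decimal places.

Δx = (4.5 − 2.5)/7 = 2/7.
g(2.5) = 44, g(39/14) = 2536/49, g(43/14) = 2948/49, g(47/14) = 3392/49, g(51/14) = 3868/49, g(55/14) = 4376/49, g(59/14) = 4916/49, g(4.5) = 112.
T_7 = (Δx/2)·[g(x_0) + 2g(x_1) + ... + 2g(x_{6}) + g(x_7)].
Sum ≈ 150.7755.

150.7755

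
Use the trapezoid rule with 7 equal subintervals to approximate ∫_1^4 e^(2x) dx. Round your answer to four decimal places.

1576.7166

Δx = (4 − 1)/7 = 3/7.
f(1) ≈ 7.3891, f(10/7) ≈ 17.4117, f(13/7) ≈ 41.0293, f(16/7) ≈ 96.6821, f(19/7) ≈ 227.8236, f(22/7) ≈ 536.8476, f(25/7) ≈ 1265.0376, f(4) ≈ 2980.9580.
T_7 = (Δx/2)·[f(x_0) + 2f(x_1) + ... + 2f(x_{6}) + f(x_7)].
Sum ≈ 1576.7166.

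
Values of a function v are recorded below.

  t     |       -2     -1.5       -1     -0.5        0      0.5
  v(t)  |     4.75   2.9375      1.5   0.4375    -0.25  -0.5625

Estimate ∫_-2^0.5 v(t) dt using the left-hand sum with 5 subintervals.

Δt = 0.5.
Sum = 0.5·[4.75 + 2.9375 + 1.5 + 0.4375 + (-0.25)] = 4.6875.

4.6875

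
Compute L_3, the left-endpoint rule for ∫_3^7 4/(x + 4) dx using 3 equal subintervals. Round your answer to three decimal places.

1.954

Δx = (7 − 3)/3 = 4/3.
Left endpoints: 3, 13/3, 17/3.
f(3) = 4/7, f(13/3) = 0.48, f(17/3) = 12/29.
Sum = Δx · [f(3) + f(13/3) + f(17/3)].
Sum ≈ 1.954.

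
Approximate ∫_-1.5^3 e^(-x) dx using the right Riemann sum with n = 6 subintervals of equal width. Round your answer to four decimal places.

Δx = (3 − (-1.5))/6 = 0.75.
Right endpoints: -0.75, 0, 0.75, 1.5, 2.25, 3.
f(-0.75) ≈ 2.1170, f(0) ≈ 1.0000, f(0.75) ≈ 0.4724, f(1.5) ≈ 0.2231, f(2.25) ≈ 0.1054, f(3) ≈ 0.0498.
Sum = Δx · [f(-0.75) + f(0) + f(0.75) + ...].
Sum ≈ 2.9758.

2.9758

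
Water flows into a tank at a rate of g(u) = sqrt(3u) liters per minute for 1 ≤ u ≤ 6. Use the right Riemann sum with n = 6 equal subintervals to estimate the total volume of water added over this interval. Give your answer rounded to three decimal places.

Δu = (6 − 1)/6 = 5/6.
Right endpoints: 11/6, 8/3, 3.5, 13/3, 31/6, 6.
g(11/6) ≈ 2.345, g(8/3) ≈ 2.828, g(3.5) ≈ 3.240, g(13/3) ≈ 3.606, g(31/6) ≈ 3.937, g(6) ≈ 4.243.
Sum = Δu · [g(11/6) + g(8/3) + g(3.5) + ...].
Sum ≈ 16.833.

16.833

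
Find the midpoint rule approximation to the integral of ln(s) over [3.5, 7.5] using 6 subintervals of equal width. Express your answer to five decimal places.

Δs = (7.5 − 3.5)/6 = 2/3.
Midpoints: 23/6, 4.5, 31/6, 35/6, 6.5, 43/6.
f(23/6) ≈ 1.34373, f(4.5) ≈ 1.50408, f(31/6) ≈ 1.64223, f(35/6) ≈ 1.76359, f(6.5) ≈ 1.87180, f(43/6) ≈ 1.96944.
Sum = Δs · [f(23/6) + f(4.5) + f(31/6) + ...].
Sum ≈ 6.72991.

6.72991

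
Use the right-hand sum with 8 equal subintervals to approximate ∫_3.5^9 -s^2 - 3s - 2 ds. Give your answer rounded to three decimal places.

-372.571

Δs = (9 − 3.5)/8 = 0.6875.
Right endpoints: 4.1875, 4.875, 5.5625, 6.25, 6.9375, 7.625, 8.3125, 9.
f(4.1875) = -32.09765625, f(4.875) = -40.390625, f(5.5625) = -49.62890625, f(6.25) = -59.8125, f(6.9375) = -70.94140625, f(7.625) = -83.015625, f(8.3125) = -96.03515625, f(9) = -110.
Sum = Δs · [f(4.1875) + f(4.875) + f(5.5625) + ...].
Sum ≈ -372.571.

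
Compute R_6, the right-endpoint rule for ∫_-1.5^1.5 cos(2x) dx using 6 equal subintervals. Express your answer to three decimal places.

Δx = (1.5 − (-1.5))/6 = 0.5.
Right endpoints: -1, -0.5, 0, 0.5, 1, 1.5.
f(-1) ≈ -0.416, f(-0.5) ≈ 0.540, f(0) ≈ 1.000, f(0.5) ≈ 0.540, f(1) ≈ -0.416, f(1.5) ≈ -0.990.
Sum = Δx · [f(-1) + f(-0.5) + f(0) + ...].
Sum ≈ 0.129.

0.129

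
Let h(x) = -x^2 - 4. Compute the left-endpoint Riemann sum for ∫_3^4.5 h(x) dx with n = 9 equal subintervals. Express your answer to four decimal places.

-26.4444

Δx = (4.5 − 3)/9 = 1/6.
Left endpoints: 3, 19/6, 10/3, 3.5, 11/3, 23/6, 4, 25/6, 13/3.
h(3) = -13, h(19/6) = -505/36, h(10/3) = -136/9, h(3.5) = -16.25, h(11/3) = -157/9, h(23/6) = -673/36, h(4) = -20, h(25/6) = -769/36, h(13/3) = -205/9.
Sum = Δx · [h(3) + h(19/6) + h(10/3) + ...].
Sum ≈ -26.4444.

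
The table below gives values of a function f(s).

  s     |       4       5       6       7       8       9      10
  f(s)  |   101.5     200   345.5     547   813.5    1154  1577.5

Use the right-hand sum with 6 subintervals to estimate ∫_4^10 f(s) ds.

Δs = 1.
Sum = 1·[200 + 345.5 + 547 + 813.5 + 1154 + 1577.5] = 4637.5.

4637.5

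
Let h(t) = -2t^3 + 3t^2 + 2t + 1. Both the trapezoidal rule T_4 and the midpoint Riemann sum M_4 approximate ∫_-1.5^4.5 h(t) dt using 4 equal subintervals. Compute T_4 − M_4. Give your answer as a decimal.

-20.25

T_4 = -97.5.
M_4 = -77.25.
T_4 − M_4 = -20.25.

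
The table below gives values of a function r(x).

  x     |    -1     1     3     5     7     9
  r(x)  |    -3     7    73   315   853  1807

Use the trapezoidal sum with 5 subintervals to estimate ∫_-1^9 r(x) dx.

Δx = 2.
T_5 = (2/2)·[(-3) + 2·7 + 2·73 + 2·315 + 2·853 + 1807] = 4300.

4300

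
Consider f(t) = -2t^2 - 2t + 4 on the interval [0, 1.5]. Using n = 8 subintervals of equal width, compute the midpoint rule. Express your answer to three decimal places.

Δt = (1.5 − 0)/8 = 0.1875.
Midpoints: 0.09375, 0.28125, 0.46875, 0.65625, 0.84375, 1.03125, 1.21875, 1.40625.
f(0.09375) = 1943/512, f(0.28125) = 1679/512, f(0.46875) = 1343/512, f(0.65625) = 935/512, f(0.84375) = 455/512, f(1.03125) = -97/512, f(1.21875) = -721/512, f(1.40625) = -1417/512.
Sum = Δt · [f(0.09375) + f(0.28125) + f(0.46875) + ...].
Sum ≈ 1.509.

1.509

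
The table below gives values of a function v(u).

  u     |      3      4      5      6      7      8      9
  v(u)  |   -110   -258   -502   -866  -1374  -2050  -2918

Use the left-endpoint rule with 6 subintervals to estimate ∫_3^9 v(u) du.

Δu = 1.
Sum = 1·[(-110) + (-258) + (-502) + (-866) + (-1374) + (-2050)] = -5160.

-5160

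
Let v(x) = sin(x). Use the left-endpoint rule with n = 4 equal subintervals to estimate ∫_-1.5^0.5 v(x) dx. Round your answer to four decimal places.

Δx = (0.5 − (-1.5))/4 = 0.5.
Left endpoints: -1.5, -1, -0.5, 0.
v(-1.5) ≈ -0.9975, v(-1) ≈ -0.8415, v(-0.5) ≈ -0.4794, v(0) ≈ 0.0000.
Sum = Δx · [v(-1.5) + v(-1) + v(-0.5) + v(0)].
Sum ≈ -1.1592.

-1.1592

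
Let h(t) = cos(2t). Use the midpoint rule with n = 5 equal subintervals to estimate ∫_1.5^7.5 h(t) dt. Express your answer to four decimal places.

Δt = (7.5 − 1.5)/5 = 1.2.
Midpoints: 2.1, 3.3, 4.5, 5.7, 6.9.
h(2.1) ≈ -0.4903, h(3.3) ≈ 0.9502, h(4.5) ≈ -0.9111, h(5.7) ≈ 0.3935, h(6.9) ≈ 0.3308.
Sum = Δt · [h(2.1) + h(3.3) + h(4.5) + h(5.7) + h(6.9)].
Sum ≈ 0.3278.

0.3278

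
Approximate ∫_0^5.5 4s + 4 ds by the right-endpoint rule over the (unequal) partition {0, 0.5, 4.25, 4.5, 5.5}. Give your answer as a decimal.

Subinterval widths: 0.5, 3.75, 0.25, 1.
Right endpoints: 0.5, 4.25, 4.5, 5.5.
f(0.5) = 6, f(4.25) = 21, f(4.5) = 22, f(5.5) = 26.
Sum = Σ Δs_i · f(s_i).
Sum = 113.25.

113.25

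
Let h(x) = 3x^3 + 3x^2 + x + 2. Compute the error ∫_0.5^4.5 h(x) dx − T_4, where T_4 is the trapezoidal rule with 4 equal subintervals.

-17

Exact integral: ∫_0.5^4.5 h(x) dx = 416.5.
T_4 = 433.5.
Error = 416.5 − 433.5 = -17.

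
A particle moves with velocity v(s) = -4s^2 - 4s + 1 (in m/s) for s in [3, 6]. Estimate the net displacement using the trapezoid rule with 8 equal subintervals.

Δs = (6 − 3)/8 = 0.375.
v(3) = -47, v(3.375) = -58.0625, v(3.75) = -70.25, v(4.125) = -83.5625, v(4.5) = -98, v(4.875) = -113.5625, v(5.25) = -130.25, v(5.625) = -148.0625, v(6) = -167.
T_8 = (Δs/2)·[v(s_0) + 2v(s_1) + ... + 2v(s_{7}) + v(s_8)].
Sum = -303.28125.

-303.28125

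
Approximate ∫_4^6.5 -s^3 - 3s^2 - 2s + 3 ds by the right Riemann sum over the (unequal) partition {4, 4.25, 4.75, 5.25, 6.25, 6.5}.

Subinterval widths: 0.25, 0.5, 0.5, 1, 0.25.
Right endpoints: 4.25, 4.75, 5.25, 6.25, 6.5.
f(4.25) = -136.453125, f(4.75) = -181.359375, f(5.25) = -234.890625, f(6.25) = -370.828125, f(6.5) = -411.375.
Sum = Σ Δs_i · f(s_i).
Sum = -715.91015625.

-715.91015625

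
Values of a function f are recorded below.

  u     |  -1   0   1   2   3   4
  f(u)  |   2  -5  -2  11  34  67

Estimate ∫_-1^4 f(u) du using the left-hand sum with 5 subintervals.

40

Δu = 1.
Sum = 1·[2 + (-5) + (-2) + 11 + 34] = 40.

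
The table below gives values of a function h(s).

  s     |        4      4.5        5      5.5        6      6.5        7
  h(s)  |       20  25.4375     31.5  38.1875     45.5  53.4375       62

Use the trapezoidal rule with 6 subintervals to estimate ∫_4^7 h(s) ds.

117.53125

Δs = 0.5.
T_6 = (0.5/2)·[20 + 2·25.4375 + 2·31.5 + 2·38.1875 + 2·45.5 + 2·53.4375 + 62] = 117.53125.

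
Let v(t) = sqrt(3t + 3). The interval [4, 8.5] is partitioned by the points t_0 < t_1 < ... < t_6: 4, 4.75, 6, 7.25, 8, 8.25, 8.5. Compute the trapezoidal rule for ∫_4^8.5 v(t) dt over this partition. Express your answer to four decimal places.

20.8912

Subinterval widths: 0.75, 1.25, 1.25, 0.75, 0.25, 0.25.
v(4) ≈ 3.8730, v(4.75) ≈ 4.1533, v(6) ≈ 4.5826, v(7.25) ≈ 4.9749, v(8) ≈ 5.1962, v(8.25) ≈ 5.2678, v(8.5) ≈ 5.3385.
On each subinterval the trapezoid contributes (Δt_i/2)·[v(t_{i-1}) + v(t_i)].
Sum ≈ 20.8912.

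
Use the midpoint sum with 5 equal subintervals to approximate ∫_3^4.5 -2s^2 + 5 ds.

Δs = (4.5 − 3)/5 = 0.3.
Midpoints: 3.15, 3.45, 3.75, 4.05, 4.35.
f(3.15) = -14.845, f(3.45) = -18.805, f(3.75) = -23.125, f(4.05) = -27.805, f(4.35) = -32.845.
Sum = Δs · [f(3.15) + f(3.45) + f(3.75) + f(4.05) + f(4.35)].
Sum = -35.2275.

-35.2275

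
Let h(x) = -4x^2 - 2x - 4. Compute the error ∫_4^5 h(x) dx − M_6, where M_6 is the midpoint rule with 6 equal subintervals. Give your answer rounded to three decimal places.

Exact integral: ∫_4^5 h(x) dx ≈ -94.33333.
M_6 ≈ -94.32407.
Error ≈ -94.33333 − (-94.32407) ≈ -0.009.

-0.009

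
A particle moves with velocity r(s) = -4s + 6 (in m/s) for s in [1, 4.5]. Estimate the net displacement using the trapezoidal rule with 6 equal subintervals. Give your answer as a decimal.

Δs = (4.5 − 1)/6 = 7/12.
r(1) = 2, r(19/12) = -1/3, r(13/6) = -8/3, r(2.75) = -5, r(10/3) = -22/3, r(47/12) = -29/3, r(4.5) = -12.
T_6 = (Δs/2)·[r(s_0) + 2r(s_1) + ... + 2r(s_{5}) + r(s_6)].
Sum = -17.5.

-17.5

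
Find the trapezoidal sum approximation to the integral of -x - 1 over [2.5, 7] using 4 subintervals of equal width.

Δx = (7 − 2.5)/4 = 1.125.
f(2.5) = -3.5, f(3.625) = -4.625, f(4.75) = -5.75, f(5.875) = -6.875, f(7) = -8.
T_4 = (Δx/2)·[f(x_0) + 2f(x_1) + 2f(x_2) + 2f(x_3) + f(x_4)].
Sum = -25.875.

-25.875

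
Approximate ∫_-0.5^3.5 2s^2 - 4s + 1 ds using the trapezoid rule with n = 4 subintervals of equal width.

10

Δs = (3.5 − (-0.5))/4 = 1.
f(-0.5) = 3.5, f(0.5) = -0.5, f(1.5) = -0.5, f(2.5) = 3.5, f(3.5) = 11.5.
T_4 = (Δs/2)·[f(s_0) + 2f(s_1) + 2f(s_2) + 2f(s_3) + f(s_4)].
Sum = 10.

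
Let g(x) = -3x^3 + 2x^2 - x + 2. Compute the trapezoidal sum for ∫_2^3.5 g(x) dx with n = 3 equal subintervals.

Δx = (3.5 − 2)/3 = 0.5.
g(2) = -16, g(2.5) = -34.875, g(3) = -64, g(3.5) = -105.625.
T_3 = (Δx/2)·[g(x_0) + 2g(x_1) + 2g(x_2) + g(x_3)].
Sum = -79.84375.

-79.84375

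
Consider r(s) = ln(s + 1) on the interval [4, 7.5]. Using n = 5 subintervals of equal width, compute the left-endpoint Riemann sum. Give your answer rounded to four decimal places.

6.4543

Δs = (7.5 − 4)/5 = 0.7.
Left endpoints: 4, 4.7, 5.4, 6.1, 6.8.
r(4) ≈ 1.6094, r(4.7) ≈ 1.7405, r(5.4) ≈ 1.8563, r(6.1) ≈ 1.9601, r(6.8) ≈ 2.0541.
Sum = Δs · [r(4) + r(4.7) + r(5.4) + r(6.1) + r(6.8)].
Sum ≈ 6.4543.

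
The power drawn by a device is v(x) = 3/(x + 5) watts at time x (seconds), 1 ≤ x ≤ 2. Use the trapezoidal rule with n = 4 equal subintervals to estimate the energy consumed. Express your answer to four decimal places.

0.4626

Δx = (2 − 1)/4 = 0.25.
v(1) = 0.5, v(1.25) = 0.48, v(1.5) = 6/13, v(1.75) = 4/9, v(2) = 3/7.
T_4 = (Δx/2)·[v(x_0) + 2v(x_1) + 2v(x_2) + 2v(x_3) + v(x_4)].
Sum ≈ 0.4626.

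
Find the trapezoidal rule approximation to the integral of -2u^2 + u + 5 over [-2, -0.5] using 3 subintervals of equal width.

0.25

Δu = (-0.5 − (-2))/3 = 0.5.
f(-2) = -5, f(-1.5) = -1, f(-1) = 2, f(-0.5) = 4.
T_3 = (Δu/2)·[f(u_0) + 2f(u_1) + 2f(u_2) + f(u_3)].
Sum = 0.25.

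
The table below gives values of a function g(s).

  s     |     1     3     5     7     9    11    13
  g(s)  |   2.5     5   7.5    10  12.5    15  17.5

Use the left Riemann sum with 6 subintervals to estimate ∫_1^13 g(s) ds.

105

Δs = 2.
Sum = 2·[2.5 + 5 + 7.5 + 10 + 12.5 + 15] = 105.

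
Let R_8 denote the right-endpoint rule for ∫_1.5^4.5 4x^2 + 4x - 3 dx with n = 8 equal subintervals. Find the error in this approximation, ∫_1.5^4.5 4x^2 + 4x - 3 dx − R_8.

-16.03125

Exact integral: ∫_1.5^4.5 f(x) dx = 144.
R_8 = 160.03125.
Error = 144 − 160.03125 = -16.03125.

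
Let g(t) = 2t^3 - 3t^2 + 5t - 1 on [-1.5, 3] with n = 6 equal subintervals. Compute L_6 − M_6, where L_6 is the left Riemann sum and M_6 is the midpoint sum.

-22.67578125

L_6 = -3.0234375.
M_6 = 19.65234375.
L_6 − M_6 = -22.67578125.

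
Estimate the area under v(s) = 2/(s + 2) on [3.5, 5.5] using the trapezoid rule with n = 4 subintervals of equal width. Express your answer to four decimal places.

0.6209

Δs = (5.5 − 3.5)/4 = 0.5.
v(3.5) = 4/11, v(4) = 1/3, v(4.5) = 4/13, v(5) = 2/7, v(5.5) = 4/15.
T_4 = (Δs/2)·[v(s_0) + 2v(s_1) + 2v(s_2) + 2v(s_3) + v(s_4)].
Sum ≈ 0.6209.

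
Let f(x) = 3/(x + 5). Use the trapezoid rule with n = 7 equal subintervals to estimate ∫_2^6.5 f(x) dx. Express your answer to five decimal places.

Δx = (6.5 − 2)/7 = 9/14.
f(2) = 3/7, f(37/14) = 42/107, f(23/7) = 21/58, f(55/14) = 0.336, f(32/7) = 21/67, f(73/14) = 42/143, f(41/7) = 21/76, f(6.5) = 6/23.
T_7 = (Δx/2)·[f(x_0) + 2f(x_1) + ... + 2f(x_{6}) + f(x_7)].
Sum ≈ 1.49064.

1.49064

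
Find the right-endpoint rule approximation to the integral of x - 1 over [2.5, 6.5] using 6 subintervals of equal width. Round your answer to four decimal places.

15.3333

Δx = (6.5 − 2.5)/6 = 2/3.
Right endpoints: 19/6, 23/6, 4.5, 31/6, 35/6, 6.5.
f(19/6) = 13/6, f(23/6) = 17/6, f(4.5) = 3.5, f(31/6) = 25/6, f(35/6) = 29/6, f(6.5) = 5.5.
Sum = Δx · [f(19/6) + f(23/6) + f(4.5) + ...].
Sum ≈ 15.3333.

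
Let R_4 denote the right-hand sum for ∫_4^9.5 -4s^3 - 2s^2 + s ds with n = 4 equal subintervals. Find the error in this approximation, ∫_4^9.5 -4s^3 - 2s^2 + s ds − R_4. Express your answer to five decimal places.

Exact integral: ∫_4^9.5 f(s) ds ≈ -8380.8541667.
R_4 = -10804.79296875.
Error ≈ -8380.8541667 − (-10804.79296875) ≈ 2423.93880.

2423.93880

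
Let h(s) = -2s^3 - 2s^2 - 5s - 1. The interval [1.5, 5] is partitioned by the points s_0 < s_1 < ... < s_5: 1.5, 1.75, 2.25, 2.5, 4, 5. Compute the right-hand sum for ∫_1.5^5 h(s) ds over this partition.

-641.0390625

Subinterval widths: 0.25, 0.5, 0.25, 1.5, 1.
Right endpoints: 1.75, 2.25, 2.5, 4, 5.
h(1.75) = -26.59375, h(2.25) = -45.15625, h(2.5) = -57.25, h(4) = -181, h(5) = -326.
Sum = Σ Δs_i · h(s_i).
Sum = -641.0390625.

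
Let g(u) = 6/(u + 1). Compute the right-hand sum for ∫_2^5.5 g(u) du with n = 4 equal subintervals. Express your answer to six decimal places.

Δu = (5.5 − 2)/4 = 0.875.
Right endpoints: 2.875, 3.75, 4.625, 5.5.
g(2.875) = 48/31, g(3.75) = 24/19, g(4.625) = 16/15, g(5.5) = 12/13.
Sum = Δu · [g(2.875) + g(3.75) + g(4.625) + g(5.5)].
Sum ≈ 4.201128.

4.201128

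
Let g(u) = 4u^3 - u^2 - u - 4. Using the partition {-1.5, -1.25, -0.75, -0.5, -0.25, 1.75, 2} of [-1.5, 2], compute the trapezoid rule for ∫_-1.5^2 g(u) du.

Subinterval widths: 0.25, 0.5, 0.25, 0.25, 2, 0.25.
g(-1.5) = -18.25, g(-1.25) = -12.125, g(-0.75) = -5.5, g(-0.5) = -4.25, g(-0.25) = -3.875, g(1.75) = 12.625, g(2) = 22.
On each subinterval the trapezoid contributes (Δu_i/2)·[g(u_{i-1}) + g(u_i)].
Sum = 2.640625.

2.640625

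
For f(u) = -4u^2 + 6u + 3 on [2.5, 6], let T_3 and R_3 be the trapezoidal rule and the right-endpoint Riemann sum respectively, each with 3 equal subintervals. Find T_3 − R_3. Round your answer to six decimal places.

T_3 ≈ -170.59259259.
R_3 ≈ -227.75925926.
T_3 − R_3 ≈ 57.166667.

57.166667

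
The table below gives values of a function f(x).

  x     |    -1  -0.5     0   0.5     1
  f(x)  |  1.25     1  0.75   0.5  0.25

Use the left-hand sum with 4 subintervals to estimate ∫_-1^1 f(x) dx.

Δx = 0.5.
Sum = 0.5·[1.25 + 1 + 0.75 + 0.5] = 1.75.

1.75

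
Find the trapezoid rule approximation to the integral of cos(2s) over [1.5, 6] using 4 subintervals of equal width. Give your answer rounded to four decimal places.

-0.1822

Δs = (6 − 1.5)/4 = 1.125.
f(1.5) ≈ -0.9900, f(2.625) ≈ 0.5121, f(3.75) ≈ 0.3466, f(4.875) ≈ -0.9476, f(6) ≈ 0.8439.
T_4 = (Δs/2)·[f(s_0) + 2f(s_1) + 2f(s_2) + 2f(s_3) + f(s_4)].
Sum ≈ -0.1822.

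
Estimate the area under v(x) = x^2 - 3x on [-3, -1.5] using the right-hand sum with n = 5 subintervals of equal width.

Δx = (-1.5 − (-3))/5 = 0.3.
Right endpoints: -2.7, -2.4, -2.1, -1.8, -1.5.
v(-2.7) = 15.39, v(-2.4) = 12.96, v(-2.1) = 10.71, v(-1.8) = 8.64, v(-1.5) = 6.75.
Sum = Δx · [v(-2.7) + v(-2.4) + v(-2.1) + v(-1.8) + v(-1.5)].
Sum = 16.335.

16.335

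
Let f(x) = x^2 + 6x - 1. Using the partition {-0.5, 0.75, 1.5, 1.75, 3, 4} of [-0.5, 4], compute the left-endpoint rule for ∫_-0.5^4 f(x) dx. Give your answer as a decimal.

42.625

Subinterval widths: 1.25, 0.75, 0.25, 1.25, 1.
Left endpoints: -0.5, 0.75, 1.5, 1.75, 3.
f(-0.5) = -3.75, f(0.75) = 4.0625, f(1.5) = 10.25, f(1.75) = 12.5625, f(3) = 26.
Sum = Σ Δx_i · f(x_i).
Sum = 42.625.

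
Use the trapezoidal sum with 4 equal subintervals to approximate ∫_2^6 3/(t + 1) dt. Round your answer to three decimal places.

2.564

Δt = (6 − 2)/4 = 1.
f(2) = 1, f(3) = 0.75, f(4) = 0.6, f(5) = 0.5, f(6) = 3/7.
T_4 = (Δt/2)·[f(t_0) + 2f(t_1) + 2f(t_2) + 2f(t_3) + f(t_4)].
Sum ≈ 2.564.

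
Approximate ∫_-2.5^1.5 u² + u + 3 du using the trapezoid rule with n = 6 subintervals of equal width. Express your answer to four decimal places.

16.6296

Δu = (1.5 − (-2.5))/6 = 2/3.
f(-2.5) = 6.75, f(-11/6) = 163/36, f(-7/6) = 115/36, f(-0.5) = 2.75, f(1/6) = 115/36, f(5/6) = 163/36, f(1.5) = 6.75.
T_6 = (Δu/2)·[f(u_0) + 2f(u_1) + ... + 2f(u_{5}) + f(u_6)].
Sum ≈ 16.6296.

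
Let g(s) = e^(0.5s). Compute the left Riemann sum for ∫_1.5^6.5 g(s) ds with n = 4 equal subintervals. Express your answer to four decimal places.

34.0821

Δs = (6.5 − 1.5)/4 = 1.25.
Left endpoints: 1.5, 2.75, 4, 5.25.
g(1.5) ≈ 2.1170, g(2.75) ≈ 3.9551, g(4) ≈ 7.3891, g(5.25) ≈ 13.8046.
Sum = Δs · [g(1.5) + g(2.75) + g(4) + g(5.25)].
Sum ≈ 34.0821.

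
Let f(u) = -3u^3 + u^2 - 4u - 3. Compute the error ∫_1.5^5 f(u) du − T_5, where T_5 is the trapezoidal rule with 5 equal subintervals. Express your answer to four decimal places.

8.0748

Exact integral: ∫_1.5^5 f(u) du ≈ -480.411458.
T_5 = -488.48625.
Error ≈ -480.411458 − (-488.48625) ≈ 8.0748.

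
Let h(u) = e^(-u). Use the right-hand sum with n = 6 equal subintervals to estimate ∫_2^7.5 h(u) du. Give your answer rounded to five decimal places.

0.08232

Δu = (7.5 − 2)/6 = 11/12.
Right endpoints: 35/12, 23/6, 4.75, 17/3, 79/12, 7.5.
h(35/12) ≈ 0.05411, h(23/6) ≈ 0.02164, h(4.75) ≈ 0.00865, h(17/3) ≈ 0.00346, h(79/12) ≈ 0.00138, h(7.5) ≈ 0.00055.
Sum = Δu · [h(35/12) + h(23/6) + h(4.75) + ...].
Sum ≈ 0.08232.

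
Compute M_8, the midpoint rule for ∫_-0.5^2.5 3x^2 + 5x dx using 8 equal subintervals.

Δx = (2.5 − (-0.5))/8 = 0.375.
Midpoints: -0.3125, 0.0625, 0.4375, 0.8125, 1.1875, 1.5625, 1.9375, 2.3125.
f(-0.3125) = -1.26953125, f(0.0625) = 0.32421875, f(0.4375) = 2.76171875, f(0.8125) = 6.04296875, f(1.1875) = 10.16796875, f(1.5625) = 15.13671875, f(1.9375) = 20.94921875, f(2.3125) = 27.60546875.
Sum = Δx · [f(-0.3125) + f(0.0625) + f(0.4375) + ...].
Sum = 30.64453125.

30.64453125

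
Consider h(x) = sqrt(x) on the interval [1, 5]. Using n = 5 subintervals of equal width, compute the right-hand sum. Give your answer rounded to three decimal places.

7.267

Δx = (5 − 1)/5 = 0.8.
Right endpoints: 1.8, 2.6, 3.4, 4.2, 5.
h(1.8) ≈ 1.342, h(2.6) ≈ 1.612, h(3.4) ≈ 1.844, h(4.2) ≈ 2.049, h(5) ≈ 2.236.
Sum = Δx · [h(1.8) + h(2.6) + h(3.4) + h(4.2) + h(5)].
Sum ≈ 7.267.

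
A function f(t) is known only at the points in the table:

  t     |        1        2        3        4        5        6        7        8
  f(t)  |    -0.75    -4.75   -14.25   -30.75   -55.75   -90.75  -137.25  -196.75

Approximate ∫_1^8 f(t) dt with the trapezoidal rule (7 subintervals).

-432.25

Δt = 1.
T_7 = (1/2)·[(-0.75) + 2·(-4.75) + 2·(-14.25) + 2·(-30.75) + 2·(-55.75) + 2·(-90.75) + 2·(-137.25) + (-196.75)] = -432.25.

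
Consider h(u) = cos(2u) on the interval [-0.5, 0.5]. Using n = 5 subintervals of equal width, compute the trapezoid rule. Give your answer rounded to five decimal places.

0.83022

Δu = (0.5 − (-0.5))/5 = 0.2.
h(-0.5) ≈ 0.54030, h(-0.3) ≈ 0.82534, h(-0.1) ≈ 0.98007, h(0.1) ≈ 0.98007, h(0.3) ≈ 0.82534, h(0.5) ≈ 0.54030.
T_5 = (Δu/2)·[h(u_0) + 2h(u_1) + ... + 2h(u_{4}) + h(u_5)].
Sum ≈ 0.83022.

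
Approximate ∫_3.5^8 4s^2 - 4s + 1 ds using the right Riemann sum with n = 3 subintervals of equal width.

675

Δs = (8 − 3.5)/3 = 1.5.
Right endpoints: 5, 6.5, 8.
f(5) = 81, f(6.5) = 144, f(8) = 225.
Sum = Δs · [f(5) + f(6.5) + f(8)].
Sum = 675.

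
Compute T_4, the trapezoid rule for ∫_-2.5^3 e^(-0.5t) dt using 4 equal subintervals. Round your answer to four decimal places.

6.7898

Δt = (3 − (-2.5))/4 = 1.375.
f(-2.5) ≈ 3.4903, f(-1.125) ≈ 1.7551, f(0.25) ≈ 0.8825, f(1.625) ≈ 0.4437, f(3) ≈ 0.2231.
T_4 = (Δt/2)·[f(t_0) + 2f(t_1) + 2f(t_2) + 2f(t_3) + f(t_4)].
Sum ≈ 6.7898.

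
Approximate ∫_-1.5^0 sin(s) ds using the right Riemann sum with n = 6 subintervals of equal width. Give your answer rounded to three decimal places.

-0.800

Δs = (0 − (-1.5))/6 = 0.25.
Right endpoints: -1.25, -1, -0.75, -0.5, -0.25, 0.
f(-1.25) ≈ -0.949, f(-1) ≈ -0.841, f(-0.75) ≈ -0.682, f(-0.5) ≈ -0.479, f(-0.25) ≈ -0.247, f(0) ≈ 0.000.
Sum = Δs · [f(-1.25) + f(-1) + f(-0.75) + ...].
Sum ≈ -0.800.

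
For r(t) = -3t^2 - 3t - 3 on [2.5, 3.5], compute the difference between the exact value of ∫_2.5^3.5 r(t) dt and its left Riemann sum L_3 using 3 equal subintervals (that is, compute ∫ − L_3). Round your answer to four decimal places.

Exact integral: ∫_2.5^3.5 r(t) dt = -39.25.
L_3 ≈ -35.805556.
Error ≈ -39.25 − (-35.805556) ≈ -3.4444.

-3.4444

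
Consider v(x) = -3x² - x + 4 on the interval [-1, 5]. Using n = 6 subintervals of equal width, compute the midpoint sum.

Δx = (5 − (-1))/6 = 1.
Midpoints: -0.5, 0.5, 1.5, 2.5, 3.5, 4.5.
v(-0.5) = 3.75, v(0.5) = 2.75, v(1.5) = -4.25, v(2.5) = -17.25, v(3.5) = -36.25, v(4.5) = -61.25.
Sum = Δx · [v(-0.5) + v(0.5) + v(1.5) + ...].
Sum = -112.5.

-112.5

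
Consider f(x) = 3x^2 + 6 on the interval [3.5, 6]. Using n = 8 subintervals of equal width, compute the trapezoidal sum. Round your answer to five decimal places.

Δx = (6 − 3.5)/8 = 0.3125.
f(3.5) = 42.75, f(3.8125) = 49.60546875, f(4.125) = 57.046875, f(4.4375) = 65.07421875, f(4.75) = 73.6875, f(5.0625) = 82.88671875, f(5.375) = 92.671875, f(5.6875) = 103.04296875, f(6) = 114.
T_8 = (Δx/2)·[f(x_0) + 2f(x_1) + ... + 2f(x_{7}) + f(x_8)].
Sum ≈ 188.24707.

188.24707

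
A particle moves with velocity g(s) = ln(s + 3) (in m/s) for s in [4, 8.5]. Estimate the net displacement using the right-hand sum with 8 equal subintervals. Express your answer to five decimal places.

Δs = (8.5 − 4)/8 = 0.5625.
Right endpoints: 4.5625, 5.125, 5.6875, 6.25, 6.8125, 7.375, 7.9375, 8.5.
g(4.5625) ≈ 2.02320, g(5.125) ≈ 2.09495, g(5.6875) ≈ 2.16189, g(6.25) ≈ 2.22462, g(6.8125) ≈ 2.28366, g(7.375) ≈ 2.33940, g(7.9375) ≈ 2.39220, g(8.5) ≈ 2.44235.
Sum = Δs · [g(4.5625) + g(5.125) + g(5.6875) + ...].
Sum ≈ 10.10377.

10.10377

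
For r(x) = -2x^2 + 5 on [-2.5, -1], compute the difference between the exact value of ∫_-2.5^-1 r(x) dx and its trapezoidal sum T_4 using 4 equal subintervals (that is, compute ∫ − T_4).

Exact integral: ∫_-2.5^-1 r(x) dx = -2.25.
T_4 = -2.3203125.
Error = -2.25 − (-2.3203125) = 0.0703125.

0.0703125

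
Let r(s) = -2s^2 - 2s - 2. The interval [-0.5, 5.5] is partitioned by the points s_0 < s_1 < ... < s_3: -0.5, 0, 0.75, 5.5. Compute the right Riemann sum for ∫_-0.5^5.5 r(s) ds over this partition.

-353.59375

Subinterval widths: 0.5, 0.75, 4.75.
Right endpoints: 0, 0.75, 5.5.
r(0) = -2, r(0.75) = -4.625, r(5.5) = -73.5.
Sum = Σ Δs_i · r(s_i).
Sum = -353.59375.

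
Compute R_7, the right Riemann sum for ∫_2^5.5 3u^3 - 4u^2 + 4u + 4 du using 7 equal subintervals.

Δu = (5.5 − 2)/7 = 0.5.
Right endpoints: 2.5, 3, 3.5, 4, 4.5, 5, 5.5.
f(2.5) = 35.875, f(3) = 61, f(3.5) = 97.625, f(4) = 148, f(4.5) = 214.375, f(5) = 299, f(5.5) = 404.125.
Sum = Δu · [f(2.5) + f(3) + f(3.5) + ...].
Sum = 630.

630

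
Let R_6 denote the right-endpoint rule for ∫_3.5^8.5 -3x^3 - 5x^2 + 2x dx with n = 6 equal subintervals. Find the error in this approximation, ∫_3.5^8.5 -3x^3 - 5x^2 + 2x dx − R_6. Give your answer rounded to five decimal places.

869.03935

Exact integral: ∫_3.5^8.5 f(x) dx ≈ -4694.5833333.
R_6 ≈ -5563.6226852.
Error ≈ -4694.5833333 − (-5563.6226852) ≈ 869.03935.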